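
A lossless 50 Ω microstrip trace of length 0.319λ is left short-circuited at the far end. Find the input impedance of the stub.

Z_in ≈ −j108 Ω

βl = 2π × 0.319 = 115°
tan(βl) = -2.16
For a short-circuited stub, Z_in = jZ_0·tan(βl)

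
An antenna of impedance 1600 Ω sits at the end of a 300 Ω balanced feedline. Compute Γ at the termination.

Γ = (Z_L − Z_0)/(Z_L + Z_0) = (1600 − 300)/(1600 + 300) = 1300/1900

Γ = 0.684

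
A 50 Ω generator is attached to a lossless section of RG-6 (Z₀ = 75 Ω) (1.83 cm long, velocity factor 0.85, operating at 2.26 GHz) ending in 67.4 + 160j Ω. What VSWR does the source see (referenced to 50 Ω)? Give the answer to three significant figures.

VSWR ≈ 8.4

λ = v/f = 0.85·c / 2.26 GHz = 0.113 m
βl = 2π·l/λ = 2π × 0.162 = 58.4°
tan(βl) = 1.62
Z_in = Z_0·(Z_L + jZ_0·tanβl)/(Z_0 + jZ_L·tanβl) = 29.9 − j96.6 Ω
Γ_s = (Z_in − Z_s)/(Z_in + Z_s) = (-20.1 − j96.6)/(79.9 − j96.6), |Γ_s| = 0.787
VSWR = (1 + |Γ_s|)/(1 − |Γ_s|)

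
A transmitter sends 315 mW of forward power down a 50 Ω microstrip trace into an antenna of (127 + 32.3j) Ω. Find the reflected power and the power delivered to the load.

|Γ| = |(77 + j32.3)/(177 + j32.3)| = 0.464
|Γ|² = 0.215
P_refl = |Γ|²·P_inc = 67.8 mW, P_del = (1 − |Γ|²)·P_inc = 247 mW

P_reflected ≈ 67.8 mW; P_delivered ≈ 247 mW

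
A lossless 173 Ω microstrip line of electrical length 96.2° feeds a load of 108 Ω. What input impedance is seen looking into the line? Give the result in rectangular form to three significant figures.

tan(βl) = tan(96.2°) = -9.21
Z_in = Z_0·(Z_L + jZ_0·tanβl)/(Z_0 + jZ_L·tanβl)
     = 173·(108 − j1590)/(173 − j994)

Z_in ≈ 272 − j28.6 Ω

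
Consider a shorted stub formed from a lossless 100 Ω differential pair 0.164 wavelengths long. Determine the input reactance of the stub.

X_in ≈ 167 Ω (inductive)

βl = 2π × 0.164 = 59°
tan(βl) = 1.67
For a shorted stub, Z_in = jZ_0·tan(βl)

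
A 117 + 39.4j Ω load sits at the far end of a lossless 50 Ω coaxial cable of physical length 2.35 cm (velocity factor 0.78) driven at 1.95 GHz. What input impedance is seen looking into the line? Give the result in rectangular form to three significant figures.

Z_in ≈ 23.2 − j22 Ω

λ = v/f = 0.78·c / 1.95 GHz = 0.12 m
βl = 2π·l/λ = 2π × 0.196 = 70.5°
tan(βl) = tan(70.5°) = 2.82
Z_in = Z_0·(Z_L + jZ_0·tanβl)/(Z_0 + jZ_L·tanβl)
     = 50·(117 + j181)/(-61.3 + j330)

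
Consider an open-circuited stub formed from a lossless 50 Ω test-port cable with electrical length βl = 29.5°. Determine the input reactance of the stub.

X_in ≈ -88.4 Ω (capacitive)

tan(βl) = 0.566
For an open-circuited stub, Z_in = −jZ_0·cot(βl) = −jZ_0/tan(βl)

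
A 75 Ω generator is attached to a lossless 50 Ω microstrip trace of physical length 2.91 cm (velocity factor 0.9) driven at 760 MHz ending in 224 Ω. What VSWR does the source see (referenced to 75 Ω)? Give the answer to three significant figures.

λ = v/f = 0.9·c / 760 MHz = 0.355 m
βl = 2π·l/λ = 2π × 0.0819 = 29.5°
tan(βl) = 0.565
Z_in = Z_0·(Z_L + jZ_0·tanβl)/(Z_0 + jZ_L·tanβl) = 39.9 − j72.7 Ω
Γ_s = (Z_in − Z_s)/(Z_in + Z_s) = (-35.1 − j72.7)/(115 − j72.7), |Γ_s| = 0.594
VSWR = (1 + |Γ_s|)/(1 − |Γ_s|)

VSWR ≈ 3.93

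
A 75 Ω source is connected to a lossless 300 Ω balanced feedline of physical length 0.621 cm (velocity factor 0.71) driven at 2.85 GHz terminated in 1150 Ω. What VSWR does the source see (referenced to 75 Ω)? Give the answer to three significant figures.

VSWR ≈ 12

λ = v/f = 0.71·c / 2.85 GHz = 0.0747 m
βl = 2π·l/λ = 2π × 0.0831 = 29.9°
tan(βl) = 0.575
Z_in = Z_0·(Z_L + jZ_0·tanβl)/(Z_0 + jZ_L·tanβl) = 261 − j403 Ω
Γ_s = (Z_in − Z_s)/(Z_in + Z_s) = (186 − j403)/(336 − j403), |Γ_s| = 0.846
VSWR = (1 + |Γ_s|)/(1 − |Γ_s|)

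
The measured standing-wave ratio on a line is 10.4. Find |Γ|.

|Γ| = (S − 1)/(S + 1) = (10.4 − 1)/(10.4 + 1) = 9.4/11.4

|Γ| ≈ 0.825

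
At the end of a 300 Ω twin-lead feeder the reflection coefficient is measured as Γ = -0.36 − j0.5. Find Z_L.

Z_L ≈ 88.6 − j143 Ω

Z_L = Z_0·(1 + Γ)/(1 − Γ) = 300·(0.64 − j0.5)/(1.36 + j0.5)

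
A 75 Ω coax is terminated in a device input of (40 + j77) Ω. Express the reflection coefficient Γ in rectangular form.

Γ ≈ 0.0994 + j0.603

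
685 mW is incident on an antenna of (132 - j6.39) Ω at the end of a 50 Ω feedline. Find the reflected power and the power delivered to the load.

P_reflected ≈ 140 mW; P_delivered ≈ 545 mW

|Γ| = |(82 − j6.39)/(182 − j6.39)| = 0.452
|Γ|² = 0.204
P_refl = |Γ|²·P_inc = 140 mW, P_del = (1 − |Γ|²)·P_inc = 545 mW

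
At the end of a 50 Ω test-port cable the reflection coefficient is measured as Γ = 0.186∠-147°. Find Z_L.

Z_L = Z_0·(1 + Γ)/(1 − Γ) = 50·(0.844 − j0.101)/(1.16 + j0.101)

Z_L ≈ 35.8 − j7.52 Ω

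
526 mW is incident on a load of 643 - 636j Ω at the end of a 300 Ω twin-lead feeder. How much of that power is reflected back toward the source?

|Γ| = |(343 − j636)/(943 − j636)| = 0.635
|Γ|² = 0.404
P_refl = |Γ|²·P_inc = 212 mW, P_del = (1 − |Γ|²)·P_inc = 314 mW

P_reflected ≈ 212 mW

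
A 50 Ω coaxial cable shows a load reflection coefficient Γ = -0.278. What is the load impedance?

Z_L ≈ 28.2 Ω

Z_L = Z_0·(1 + Γ)/(1 − Γ) = 50·(0.722)/(1.28)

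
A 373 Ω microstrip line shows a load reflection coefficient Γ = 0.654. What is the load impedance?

Z_L = Z_0·(1 + Γ)/(1 − Γ) = 373·(1.65)/(0.346)

Z_L ≈ 1780 Ω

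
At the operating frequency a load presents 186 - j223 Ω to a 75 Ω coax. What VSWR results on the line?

Γ = (Z_L − Z_0)/(Z_L + Z_0) = (111 − j223)/(261 − j223)
|Γ| = 249/343 = 0.726
VSWR = (1 + |Γ|)/(1 − |Γ|) = 1.73/0.274

VSWR ≈ 6.29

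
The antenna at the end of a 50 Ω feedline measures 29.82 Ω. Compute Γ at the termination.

Γ = -0.253

Γ = (Z_L − Z_0)/(Z_L + Z_0) = (29.82 − 50)/(29.82 + 50) = -20.18/79.82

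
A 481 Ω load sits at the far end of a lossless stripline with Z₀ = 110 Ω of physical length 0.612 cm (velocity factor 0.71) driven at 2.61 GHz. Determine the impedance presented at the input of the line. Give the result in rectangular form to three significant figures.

λ = v/f = 0.71·c / 2.61 GHz = 0.0816 m
βl = 2π·l/λ = 2π × 0.075 = 27°
tan(βl) = tan(27°) = 0.509
Z_in = Z_0·(Z_L + jZ_0·tanβl)/(Z_0 + jZ_L·tanβl)
     = 110·(481 + j56)/(110 + j245)

Z_in ≈ 102 − j170 Ω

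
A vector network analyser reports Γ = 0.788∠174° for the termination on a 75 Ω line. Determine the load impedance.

Z_L = Z_0·(1 + Γ)/(1 − Γ) = 75·(0.216 + j0.0824)/(1.78 − j0.0824)

Z_L ≈ 8.92 + j3.88 Ω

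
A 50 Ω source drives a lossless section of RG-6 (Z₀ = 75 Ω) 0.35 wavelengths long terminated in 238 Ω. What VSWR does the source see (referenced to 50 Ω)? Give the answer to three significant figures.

βl = 2π × 0.35 = 126°
tan(βl) = -1.38
Z_in = Z_0·(Z_L + jZ_0·tanβl)/(Z_0 + jZ_L·tanβl) = 34.3 + j46.6 Ω
Γ_s = (Z_in − Z_s)/(Z_in + Z_s) = (-15.7 + j46.6)/(84.3 + j46.6), |Γ_s| = 0.511
VSWR = (1 + |Γ_s|)/(1 − |Γ_s|)

VSWR ≈ 3.09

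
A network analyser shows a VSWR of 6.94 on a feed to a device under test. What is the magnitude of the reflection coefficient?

|Γ| ≈ 0.748

|Γ| = (S − 1)/(S + 1) = (6.94 − 1)/(6.94 + 1) = 5.94/7.94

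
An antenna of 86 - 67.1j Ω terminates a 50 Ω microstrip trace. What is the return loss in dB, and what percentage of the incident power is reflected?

Γ = (36 − j67.1)/(136 − j67.1), |Γ| = 0.502
RL = −20·log₁₀(0.502) = 5.98 dB
P_refl/P_inc = |Γ|² = 0.252

RL ≈ 5.98 dB; 25.2% of incident power reflected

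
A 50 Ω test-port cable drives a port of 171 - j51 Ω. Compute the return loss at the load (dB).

Γ = (121 − j51)/(221 − j51), |Γ| = 0.579
RL = −20·log₁₀|Γ| = −20·log₁₀(0.579)

RL ≈ 4.75 dB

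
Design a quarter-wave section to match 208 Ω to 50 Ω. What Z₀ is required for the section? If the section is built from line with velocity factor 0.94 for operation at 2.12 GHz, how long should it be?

Z_qwt = √(Z_0·R_L) = √(50 × 208) = √10400
λ = 0.94·c/f = 0.133 m, so l = λ/4 = 0.0333 m

Z_qwt ≈ 102 Ω; length ≈ 3.33 cm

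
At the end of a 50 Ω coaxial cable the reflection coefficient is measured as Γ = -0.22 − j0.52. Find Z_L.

Z_L = Z_0·(1 + Γ)/(1 − Γ) = 50·(0.78 − j0.52)/(1.22 + j0.52)

Z_L ≈ 19.4 − j29.6 Ω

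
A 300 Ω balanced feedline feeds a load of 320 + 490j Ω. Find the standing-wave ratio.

VSWR ≈ 4.27

Γ = (Z_L − Z_0)/(Z_L + Z_0) = (20 + j490)/(620 + j490)
|Γ| = 490/790 = 0.621
VSWR = (1 + |Γ|)/(1 − |Γ|) = 1.62/0.379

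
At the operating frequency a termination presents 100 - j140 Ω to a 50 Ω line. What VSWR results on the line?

Γ = (Z_L − Z_0)/(Z_L + Z_0) = (50 − j140)/(150 − j140)
|Γ| = 149/205 = 0.725
VSWR = (1 + |Γ|)/(1 − |Γ|) = 1.72/0.275

VSWR ≈ 6.26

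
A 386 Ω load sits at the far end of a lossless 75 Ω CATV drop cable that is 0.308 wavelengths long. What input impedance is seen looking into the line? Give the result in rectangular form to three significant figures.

Z_in ≈ 16.6 + j27.4 Ω

βl = 2π × 0.308 = 111°
tan(βl) = tan(111°) = -2.62
Z_in = Z_0·(Z_L + jZ_0·tanβl)/(Z_0 + jZ_L·tanβl)
     = 75·(386 − j197)/(75 − j1010)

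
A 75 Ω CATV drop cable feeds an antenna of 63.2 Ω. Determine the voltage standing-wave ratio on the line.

Γ = (63.2 − 75)/(63.2 + 75) = -0.0854
VSWR = (1 + 0.0854)/(1 − 0.0854)

VSWR ≈ 1.19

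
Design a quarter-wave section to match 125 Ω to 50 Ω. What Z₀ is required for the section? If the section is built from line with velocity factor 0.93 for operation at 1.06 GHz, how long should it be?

Z_qwt = √(Z_0·R_L) = √(50 × 125) = √6250
λ = 0.93·c/f = 0.263 m, so l = λ/4 = 0.0658 m

Z_qwt ≈ 79.1 Ω; length ≈ 6.58 cm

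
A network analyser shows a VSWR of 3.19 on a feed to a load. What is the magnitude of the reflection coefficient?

|Γ| ≈ 0.523

|Γ| = (S − 1)/(S + 1) = (3.19 − 1)/(3.19 + 1) = 2.19/4.19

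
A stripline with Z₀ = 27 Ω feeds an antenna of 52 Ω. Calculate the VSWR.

Γ = (52 − 27)/(52 + 27) = 0.316
VSWR = (1 + 0.316)/(1 − 0.316)

VSWR ≈ 1.93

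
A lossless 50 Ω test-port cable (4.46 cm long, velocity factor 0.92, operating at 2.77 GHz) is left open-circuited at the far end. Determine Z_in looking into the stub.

λ = v/f = 0.92·c / 2.77 GHz = 0.0996 m
βl = 2π·l/λ = 2π × 0.448 = 161°
tan(βl) = -0.342
For an open-circuited stub, Z_in = −jZ_0·cot(βl) = −jZ_0/tan(βl)

Z_in ≈ +j146 Ω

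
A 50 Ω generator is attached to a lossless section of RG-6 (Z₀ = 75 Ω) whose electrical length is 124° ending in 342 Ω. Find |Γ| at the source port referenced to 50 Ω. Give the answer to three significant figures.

|Γ| ≈ 0.62

tan(βl) = -1.48
Z_in = Z_0·(Z_L + jZ_0·tanβl)/(Z_0 + jZ_L·tanβl) = 23.4 + j47.1 Ω
Γ_s = (Z_in − Z_s)/(Z_in + Z_s) = (-26.6 + j47.1)/(73.4 + j47.1), |Γ_s| = 0.62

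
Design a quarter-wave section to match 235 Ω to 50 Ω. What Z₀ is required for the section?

Z_qwt = √(Z_0·R_L) = √(50 × 235) = √11750

Z_qwt ≈ 108 Ω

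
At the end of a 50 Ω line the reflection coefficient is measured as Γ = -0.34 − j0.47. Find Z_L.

Z_L = Z_0·(1 + Γ)/(1 − Γ) = 50·(0.66 − j0.47)/(1.34 + j0.47)

Z_L ≈ 16.5 − j23.3 Ω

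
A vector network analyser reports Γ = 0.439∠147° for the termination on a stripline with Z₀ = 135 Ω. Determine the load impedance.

Z_L = Z_0·(1 + Γ)/(1 − Γ) = 135·(0.632 + j0.239)/(1.37 − j0.239)

Z_L ≈ 56.5 + j33.5 Ω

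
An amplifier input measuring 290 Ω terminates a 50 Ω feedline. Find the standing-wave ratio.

Γ = (290 − 50)/(290 + 50) = 0.706
VSWR = (1 + 0.706)/(1 − 0.706)

VSWR ≈ 5.8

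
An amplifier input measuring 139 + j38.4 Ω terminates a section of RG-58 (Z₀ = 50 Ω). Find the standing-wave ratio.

VSWR ≈ 3.02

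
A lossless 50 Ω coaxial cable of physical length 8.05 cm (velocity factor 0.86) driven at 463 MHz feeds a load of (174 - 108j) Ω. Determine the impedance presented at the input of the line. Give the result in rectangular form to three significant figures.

λ = v/f = 0.86·c / 463 MHz = 0.557 m
βl = 2π·l/λ = 2π × 0.144 = 52°
tan(βl) = tan(52°) = 1.28
Z_in = Z_0·(Z_L + jZ_0·tanβl)/(Z_0 + jZ_L·tanβl)
     = 50·(174 − j44)/(188 + j223)

Z_in ≈ 13.5 − j27.6 Ω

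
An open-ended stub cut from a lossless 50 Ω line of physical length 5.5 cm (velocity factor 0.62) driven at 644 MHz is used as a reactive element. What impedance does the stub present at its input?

Z_in ≈ −j19.6 Ω

λ = v/f = 0.62·c / 644 MHz = 0.289 m
βl = 2π·l/λ = 2π × 0.19 = 68.6°
tan(βl) = 2.55
For an open-ended stub, Z_in = −jZ_0·cot(βl) = −jZ_0/tan(βl)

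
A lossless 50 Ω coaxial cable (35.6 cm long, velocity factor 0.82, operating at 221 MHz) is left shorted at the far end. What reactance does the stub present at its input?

X_in ≈ -107 Ω (capacitive)

λ = v/f = 0.82·c / 221 MHz = 1.11 m
βl = 2π·l/λ = 2π × 0.32 = 115°
tan(βl) = -2.13
For a shorted stub, Z_in = jZ_0·tan(βl)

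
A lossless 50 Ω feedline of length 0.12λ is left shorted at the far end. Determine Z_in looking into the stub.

Z_in ≈ +j47 Ω

βl = 2π × 0.12 = 43.2°
tan(βl) = 0.939
For a shorted stub, Z_in = jZ_0·tan(βl)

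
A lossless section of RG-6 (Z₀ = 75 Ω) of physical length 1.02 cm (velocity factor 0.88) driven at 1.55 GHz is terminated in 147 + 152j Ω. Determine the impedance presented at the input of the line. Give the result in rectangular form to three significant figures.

Z_in ≈ 266 − j121 Ω

λ = v/f = 0.88·c / 1.55 GHz = 0.17 m
βl = 2π·l/λ = 2π × 0.0599 = 21.6°
tan(βl) = tan(21.6°) = 0.395
Z_in = Z_0·(Z_L + jZ_0·tanβl)/(Z_0 + jZ_L·tanβl)
     = 75·(147 + j182)/(14.9 + j58.1)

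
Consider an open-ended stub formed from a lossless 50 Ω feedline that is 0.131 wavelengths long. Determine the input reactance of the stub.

X_in ≈ -46.4 Ω (capacitive)

βl = 2π × 0.131 = 47.2°
tan(βl) = 1.08
For an open-ended stub, Z_in = −jZ_0·cot(βl) = −jZ_0/tan(βl)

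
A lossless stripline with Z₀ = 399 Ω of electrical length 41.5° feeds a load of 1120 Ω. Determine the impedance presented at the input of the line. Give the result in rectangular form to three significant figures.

tan(βl) = tan(41.5°) = 0.885
Z_in = Z_0·(Z_L + jZ_0·tanβl)/(Z_0 + jZ_L·tanβl)
     = 399·(1120 + j353)/(399 + j991)

Z_in ≈ 279 − j339 Ω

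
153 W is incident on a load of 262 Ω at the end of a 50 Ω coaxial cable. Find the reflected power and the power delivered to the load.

P_reflected ≈ 70.6 W; P_delivered ≈ 82.4 W

Γ = (262 − 50)/(262 + 50) = 0.679
|Γ|² = 0.462
P_refl = |Γ|²·P_inc = 70.6 W, P_del = (1 − |Γ|²)·P_inc = 82.4 W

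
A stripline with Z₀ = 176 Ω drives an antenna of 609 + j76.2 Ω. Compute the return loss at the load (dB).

RL ≈ 5.08 dB

Γ = (433 + j76.2)/(785 + j76.2), |Γ| = 0.557
RL = −20·log₁₀|Γ| = −20·log₁₀(0.557)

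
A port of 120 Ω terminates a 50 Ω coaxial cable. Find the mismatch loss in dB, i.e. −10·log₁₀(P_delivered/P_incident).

Γ = (120 − 50)/(120 + 50) = 0.412
|Γ|² = 0.17, so P_del/P_inc = 1 − |Γ|² = 0.83
ML = −10·log₁₀(1 − |Γ|²)

mismatch loss ≈ 0.807 dB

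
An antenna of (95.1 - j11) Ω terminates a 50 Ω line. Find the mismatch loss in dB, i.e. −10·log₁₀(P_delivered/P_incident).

mismatch loss ≈ 0.466 dB

Γ = (45.1 − j11)/(145.1 − j11), |Γ| = 0.319
|Γ|² = 0.102, so P_del/P_inc = 1 − |Γ|² = 0.898
ML = −10·log₁₀(1 − |Γ|²)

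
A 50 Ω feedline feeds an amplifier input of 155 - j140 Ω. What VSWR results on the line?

VSWR ≈ 5.78

Γ = (Z_L − Z_0)/(Z_L + Z_0) = (105 − j140)/(205 − j140)
|Γ| = 175/248 = 0.705
VSWR = (1 + |Γ|)/(1 − |Γ|) = 1.7/0.295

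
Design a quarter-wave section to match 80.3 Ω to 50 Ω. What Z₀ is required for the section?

Z_qwt ≈ 63.4 Ω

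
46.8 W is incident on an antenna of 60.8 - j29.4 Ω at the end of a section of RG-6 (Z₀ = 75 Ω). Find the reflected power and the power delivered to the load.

P_reflected ≈ 2.58 W; P_delivered ≈ 44.2 W

|Γ| = |(-14.2 − j29.4)/(135.8 − j29.4)| = 0.235
|Γ|² = 0.0552
P_refl = |Γ|²·P_inc = 2.58 W, P_del = (1 − |Γ|²)·P_inc = 44.2 W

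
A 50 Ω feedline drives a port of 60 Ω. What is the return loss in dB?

RL ≈ 20.8 dB

Γ = (60 − 50)/(60 + 50) = 0.0909
RL = −20·log₁₀|Γ| = −20·log₁₀(0.0909)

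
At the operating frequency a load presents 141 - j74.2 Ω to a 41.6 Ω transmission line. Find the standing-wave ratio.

VSWR ≈ 4.4

Γ = (Z_L − Z_0)/(Z_L + Z_0) = (99.4 − j74.2)/(182.6 − j74.2)
|Γ| = 124/197 = 0.629
VSWR = (1 + |Γ|)/(1 − |Γ|) = 1.63/0.371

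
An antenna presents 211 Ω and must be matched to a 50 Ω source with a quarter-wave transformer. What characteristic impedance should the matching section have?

Z_qwt ≈ 103 Ω

Z_qwt = √(Z_0·R_L) = √(50 × 211) = √10550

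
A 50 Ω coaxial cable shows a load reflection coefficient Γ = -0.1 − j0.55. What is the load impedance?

Z_L = Z_0·(1 + Γ)/(1 − Γ) = 50·(0.9 − j0.55)/(1.1 + j0.55)

Z_L ≈ 22.7 − j36.4 Ω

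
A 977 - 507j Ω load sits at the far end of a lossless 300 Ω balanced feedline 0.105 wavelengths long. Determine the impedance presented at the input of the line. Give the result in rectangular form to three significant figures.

Z_in ≈ 134 − j265 Ω

βl = 2π × 0.105 = 37.8°
tan(βl) = tan(37.8°) = 0.776
Z_in = Z_0·(Z_L + jZ_0·tanβl)/(Z_0 + jZ_L·tanβl)
     = 300·(977 − j274)/(693 + j758)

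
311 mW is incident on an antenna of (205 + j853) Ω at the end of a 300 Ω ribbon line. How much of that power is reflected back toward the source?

|Γ| = |(-95 + j853)/(505 + j853)| = 0.866
|Γ|² = 0.75
P_refl = |Γ|²·P_inc = 233 mW, P_del = (1 − |Γ|²)·P_inc = 77.9 mW

P_reflected ≈ 233 mW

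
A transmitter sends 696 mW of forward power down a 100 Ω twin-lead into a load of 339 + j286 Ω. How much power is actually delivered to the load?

P_delivered ≈ 344 mW

|Γ| = |(239 + j286)/(439 + j286)| = 0.711
|Γ|² = 0.506
P_refl = |Γ|²·P_inc = 352 mW, P_del = (1 − |Γ|²)·P_inc = 344 mW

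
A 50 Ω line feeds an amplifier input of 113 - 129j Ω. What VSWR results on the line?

Γ = (Z_L − Z_0)/(Z_L + Z_0) = (63 − j129)/(163 − j129)
|Γ| = 144/208 = 0.691
VSWR = (1 + |Γ|)/(1 − |Γ|) = 1.69/0.309

VSWR ≈ 5.46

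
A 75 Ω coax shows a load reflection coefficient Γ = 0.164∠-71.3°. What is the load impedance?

Z_L = Z_0·(1 + Γ)/(1 − Γ) = 75·(1.05 − j0.155)/(0.947 + j0.155)

Z_L ≈ 79.2 − j25.3 Ω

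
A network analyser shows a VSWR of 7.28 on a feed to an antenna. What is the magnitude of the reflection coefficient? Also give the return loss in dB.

|Γ| ≈ 0.758; return loss ≈ 2.4 dB

|Γ| = (S − 1)/(S + 1) = (7.28 − 1)/(7.28 + 1) = 6.28/8.28
RL = −20·log₁₀|Γ| = −20·log₁₀(0.758)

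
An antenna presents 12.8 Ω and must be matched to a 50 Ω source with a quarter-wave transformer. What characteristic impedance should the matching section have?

Z_qwt = √(Z_0·R_L) = √(50 × 12.8) = √640

Z_qwt ≈ 25.3 Ω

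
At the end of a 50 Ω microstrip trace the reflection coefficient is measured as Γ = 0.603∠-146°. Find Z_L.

Z_L ≈ 13.5 − j14.3 Ω

Z_L = Z_0·(1 + Γ)/(1 − Γ) = 50·(0.5 − j0.337)/(1.5 + j0.337)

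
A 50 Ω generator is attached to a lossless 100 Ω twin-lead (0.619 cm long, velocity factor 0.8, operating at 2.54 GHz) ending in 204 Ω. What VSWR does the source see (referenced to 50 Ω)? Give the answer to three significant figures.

λ = v/f = 0.8·c / 2.54 GHz = 0.0945 m
βl = 2π·l/λ = 2π × 0.0655 = 23.6°
tan(βl) = 0.437
Z_in = Z_0·(Z_L + jZ_0·tanβl)/(Z_0 + jZ_L·tanβl) = 135 − j77 Ω
Γ_s = (Z_in − Z_s)/(Z_in + Z_s) = (85.5 − j77)/(185 − j77), |Γ_s| = 0.573
VSWR = (1 + |Γ_s|)/(1 − |Γ_s|)

VSWR ≈ 3.68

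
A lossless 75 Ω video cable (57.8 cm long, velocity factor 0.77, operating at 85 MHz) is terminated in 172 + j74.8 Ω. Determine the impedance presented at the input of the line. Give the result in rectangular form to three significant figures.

Z_in ≈ 31.2 − j28.2 Ω

λ = v/f = 0.77·c / 85 MHz = 2.72 m
βl = 2π·l/λ = 2π × 0.213 = 76.6°
tan(βl) = tan(76.6°) = 4.19
Z_in = Z_0·(Z_L + jZ_0·tanβl)/(Z_0 + jZ_L·tanβl)
     = 75·(172 + j389)/(-238 + j720)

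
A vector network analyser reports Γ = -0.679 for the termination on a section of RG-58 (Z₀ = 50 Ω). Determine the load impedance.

Z_L = Z_0·(1 + Γ)/(1 − Γ) = 50·(0.321)/(1.68)

Z_L ≈ 9.56 Ω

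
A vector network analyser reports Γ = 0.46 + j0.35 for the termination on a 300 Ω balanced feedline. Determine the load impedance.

Z_L ≈ 482 + j507 Ω

Z_L = Z_0·(1 + Γ)/(1 − Γ) = 300·(1.46 + j0.35)/(0.54 − j0.35)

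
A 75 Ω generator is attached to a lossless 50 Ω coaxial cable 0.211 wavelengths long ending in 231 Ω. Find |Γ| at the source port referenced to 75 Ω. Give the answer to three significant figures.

βl = 2π × 0.211 = 76°
tan(βl) = 4
Z_in = Z_0·(Z_L + jZ_0·tanβl)/(Z_0 + jZ_L·tanβl) = 11.5 − j11.9 Ω
Γ_s = (Z_in − Z_s)/(Z_in + Z_s) = (-63.5 − j11.9)/(86.5 − j11.9), |Γ_s| = 0.741

|Γ| ≈ 0.741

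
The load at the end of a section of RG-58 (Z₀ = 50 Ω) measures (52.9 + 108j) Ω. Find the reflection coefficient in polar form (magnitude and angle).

Γ ≈ 0.724 ∠ 42.1°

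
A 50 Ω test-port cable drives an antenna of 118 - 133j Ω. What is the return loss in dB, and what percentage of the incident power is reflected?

RL ≈ 3.13 dB; 48.6% of incident power reflected

Γ = (68 − j133)/(168 − j133), |Γ| = 0.697
RL = −20·log₁₀(0.697) = 3.13 dB
P_refl/P_inc = |Γ|² = 0.486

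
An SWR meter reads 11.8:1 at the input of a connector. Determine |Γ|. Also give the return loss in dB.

|Γ| ≈ 0.844; return loss ≈ 1.48 dB

|Γ| = (S − 1)/(S + 1) = (11.8 − 1)/(11.8 + 1) = 10.8/12.8
RL = −20·log₁₀|Γ| = −20·log₁₀(0.844)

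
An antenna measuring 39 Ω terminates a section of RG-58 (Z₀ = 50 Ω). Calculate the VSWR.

VSWR ≈ 1.28

For a purely resistive load, VSWR = R_L/Z_0 or Z_0/R_L (whichever > 1) = 50/39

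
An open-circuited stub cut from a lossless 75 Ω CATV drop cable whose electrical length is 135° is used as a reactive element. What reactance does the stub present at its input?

X_in ≈ 75 Ω (inductive)

tan(βl) = -1
For an open-circuited stub, Z_in = −jZ_0·cot(βl) = −jZ_0/tan(βl)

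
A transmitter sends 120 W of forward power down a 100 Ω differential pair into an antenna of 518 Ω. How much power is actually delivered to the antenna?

Γ = (518 − 100)/(518 + 100) = 0.676
|Γ|² = 0.457
P_refl = |Γ|²·P_inc = 54.9 W, P_del = (1 − |Γ|²)·P_inc = 65.1 W

P_delivered ≈ 65.1 W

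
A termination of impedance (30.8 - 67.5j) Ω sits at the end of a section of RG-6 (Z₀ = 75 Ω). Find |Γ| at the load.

Γ = (Z_L − Z_0)/(Z_L + Z_0) = (-44.2 − j67.5)/(105.8 − j67.5)
|Γ| = 80.7/125

|Γ| ≈ 0.643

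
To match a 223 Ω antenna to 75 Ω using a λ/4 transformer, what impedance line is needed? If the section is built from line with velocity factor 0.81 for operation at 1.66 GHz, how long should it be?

Z_qwt = √(Z_0·R_L) = √(75 × 223) = √16720
λ = 0.81·c/f = 0.146 m, so l = λ/4 = 0.0366 m

Z_qwt ≈ 129 Ω; length ≈ 3.66 cm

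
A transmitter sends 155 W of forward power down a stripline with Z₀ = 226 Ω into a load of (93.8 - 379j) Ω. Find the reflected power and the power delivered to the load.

P_reflected ≈ 102 W; P_delivered ≈ 53.4 W

|Γ| = |(-132.2 − j379)/(319.8 − j379)| = 0.809
|Γ|² = 0.655
P_refl = |Γ|²·P_inc = 102 W, P_del = (1 − |Γ|²)·P_inc = 53.4 W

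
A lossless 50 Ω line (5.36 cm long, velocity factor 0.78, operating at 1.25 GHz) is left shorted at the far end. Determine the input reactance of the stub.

X_in ≈ -215 Ω (capacitive)

λ = v/f = 0.78·c / 1.25 GHz = 0.187 m
βl = 2π·l/λ = 2π × 0.286 = 103°
tan(βl) = -4.31
For a shorted stub, Z_in = jZ_0·tan(βl)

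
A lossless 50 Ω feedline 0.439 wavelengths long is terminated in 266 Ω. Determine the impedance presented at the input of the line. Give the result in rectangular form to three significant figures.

Z_in ≈ 55.2 + j98.3 Ω

βl = 2π × 0.439 = 158°
tan(βl) = tan(158°) = -0.403
Z_in = Z_0·(Z_L + jZ_0·tanβl)/(Z_0 + jZ_L·tanβl)
     = 50·(266 − j20.2)/(50 − j107)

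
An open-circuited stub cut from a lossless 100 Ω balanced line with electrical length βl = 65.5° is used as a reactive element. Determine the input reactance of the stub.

tan(βl) = 2.19
For an open-circuited stub, Z_in = −jZ_0·cot(βl) = −jZ_0/tan(βl)

X_in ≈ -45.6 Ω (capacitive)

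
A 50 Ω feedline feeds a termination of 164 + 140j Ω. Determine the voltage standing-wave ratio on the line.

Γ = (Z_L − Z_0)/(Z_L + Z_0) = (114 + j140)/(214 + j140)
|Γ| = 181/256 = 0.706
VSWR = (1 + |Γ|)/(1 − |Γ|) = 1.71/0.294

VSWR ≈ 5.8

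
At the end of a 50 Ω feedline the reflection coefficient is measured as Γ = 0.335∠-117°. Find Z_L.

Z_L = Z_0·(1 + Γ)/(1 − Γ) = 50·(0.848 − j0.298)/(1.15 + j0.298)

Z_L ≈ 31.3 − j21.1 Ω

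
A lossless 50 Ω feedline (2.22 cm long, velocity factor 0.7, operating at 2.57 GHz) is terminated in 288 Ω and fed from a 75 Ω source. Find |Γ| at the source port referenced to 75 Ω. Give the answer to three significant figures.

|Γ| ≈ 0.791

λ = v/f = 0.7·c / 2.57 GHz = 0.0817 m
βl = 2π·l/λ = 2π × 0.272 = 97.8°
tan(βl) = -7.29
Z_in = Z_0·(Z_L + jZ_0·tanβl)/(Z_0 + jZ_L·tanβl) = 8.84 + j6.64 Ω
Γ_s = (Z_in − Z_s)/(Z_in + Z_s) = (-66.2 + j6.64)/(83.8 + j6.64), |Γ_s| = 0.791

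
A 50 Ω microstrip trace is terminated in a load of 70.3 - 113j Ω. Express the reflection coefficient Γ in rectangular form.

Γ ≈ 0.558 − j0.415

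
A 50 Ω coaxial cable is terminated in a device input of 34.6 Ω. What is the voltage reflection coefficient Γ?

Γ = -0.182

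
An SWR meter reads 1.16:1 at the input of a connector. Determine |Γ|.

|Γ| ≈ 0.0741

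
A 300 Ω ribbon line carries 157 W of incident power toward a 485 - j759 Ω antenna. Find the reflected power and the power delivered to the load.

P_reflected ≈ 80.4 W; P_delivered ≈ 76.6 W

|Γ| = |(185 − j759)/(785 − j759)| = 0.715
|Γ|² = 0.512
P_refl = |Γ|²·P_inc = 80.4 W, P_del = (1 − |Γ|²)·P_inc = 76.6 W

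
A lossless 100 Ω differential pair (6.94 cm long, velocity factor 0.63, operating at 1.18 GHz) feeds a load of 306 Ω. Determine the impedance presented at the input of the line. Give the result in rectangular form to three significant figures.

λ = v/f = 0.63·c / 1.18 GHz = 0.16 m
βl = 2π·l/λ = 2π × 0.433 = 156°
tan(βl) = tan(156°) = -0.446
Z_in = Z_0·(Z_L + jZ_0·tanβl)/(Z_0 + jZ_L·tanβl)
     = 100·(306 − j44.6)/(100 − j136)

Z_in ≈ 128 + j130 Ω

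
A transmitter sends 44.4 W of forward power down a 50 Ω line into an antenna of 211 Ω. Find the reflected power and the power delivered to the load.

Γ = (211 − 50)/(211 + 50) = 0.617
|Γ|² = 0.381
P_refl = |Γ|²·P_inc = 16.9 W, P_del = (1 − |Γ|²)·P_inc = 27.5 W

P_reflected ≈ 16.9 W; P_delivered ≈ 27.5 W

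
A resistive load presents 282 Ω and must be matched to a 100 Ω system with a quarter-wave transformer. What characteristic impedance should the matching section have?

Z_qwt ≈ 168 Ω

Z_qwt = √(Z_0·R_L) = √(100 × 282) = √28200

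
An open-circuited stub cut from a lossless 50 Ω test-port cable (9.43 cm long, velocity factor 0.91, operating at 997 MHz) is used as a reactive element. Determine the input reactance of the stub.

X_in ≈ 33.7 Ω (inductive)

λ = v/f = 0.91·c / 997 MHz = 0.274 m
βl = 2π·l/λ = 2π × 0.344 = 124°
tan(βl) = -1.48
For an open-circuited stub, Z_in = −jZ_0·cot(βl) = −jZ_0/tan(βl)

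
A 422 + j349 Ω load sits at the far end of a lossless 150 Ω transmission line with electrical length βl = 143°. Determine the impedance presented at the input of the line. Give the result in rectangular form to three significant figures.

tan(βl) = tan(143°) = -0.754
Z_in = Z_0·(Z_L + jZ_0·tanβl)/(Z_0 + jZ_L·tanβl)
     = 150·(422 + j236)/(413 − j318)

Z_in ≈ 54.8 + j128 Ω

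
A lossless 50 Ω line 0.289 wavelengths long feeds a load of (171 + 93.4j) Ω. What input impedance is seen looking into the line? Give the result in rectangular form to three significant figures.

βl = 2π × 0.289 = 104°
tan(βl) = tan(104°) = -4
Z_in = Z_0·(Z_L + jZ_0·tanβl)/(Z_0 + jZ_L·tanβl)
     = 50·(171 − j107)/(423 − j684)

Z_in ≈ 11.2 + j5.55 Ω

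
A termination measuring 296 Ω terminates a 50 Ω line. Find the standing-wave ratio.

For a purely resistive load, VSWR = R_L/Z_0 or Z_0/R_L (whichever > 1) = 296/50

VSWR ≈ 5.92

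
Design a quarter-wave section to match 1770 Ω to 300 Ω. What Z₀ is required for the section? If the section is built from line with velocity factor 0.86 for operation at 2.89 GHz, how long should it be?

Z_qwt ≈ 729 Ω; length ≈ 2.23 cm

Z_qwt = √(Z_0·R_L) = √(300 × 1770) = √531000
λ = 0.86·c/f = 0.0893 m, so l = λ/4 = 0.0223 m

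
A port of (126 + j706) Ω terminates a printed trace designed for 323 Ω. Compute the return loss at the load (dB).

Γ = (-197 + j706)/(449 + j706), |Γ| = 0.876
RL = −20·log₁₀|Γ| = −20·log₁₀(0.876)

RL ≈ 1.15 dB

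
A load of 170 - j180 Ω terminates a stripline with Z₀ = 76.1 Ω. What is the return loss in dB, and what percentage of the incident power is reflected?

RL ≈ 3.53 dB; 44.3% of incident power reflected

Γ = (93.9 − j180)/(246.1 − j180), |Γ| = 0.666
RL = −20·log₁₀(0.666) = 3.53 dB
P_refl/P_inc = |Γ|² = 0.443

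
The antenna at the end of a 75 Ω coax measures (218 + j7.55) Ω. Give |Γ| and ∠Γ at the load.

Γ ≈ 0.489 ∠ 1.55°

Γ = (Z_L − Z_0)/(Z_L + Z_0) = (143 + j7.55)/(293 + j7.55)
|Γ| = 143/293 = 0.489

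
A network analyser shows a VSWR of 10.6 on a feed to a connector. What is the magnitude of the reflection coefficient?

|Γ| = (S − 1)/(S + 1) = (10.6 − 1)/(10.6 + 1) = 9.6/11.6

|Γ| ≈ 0.828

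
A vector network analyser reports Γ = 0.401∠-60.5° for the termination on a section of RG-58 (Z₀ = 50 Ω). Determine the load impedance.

Z_L ≈ 54.8 − j45.6 Ω

Z_L = Z_0·(1 + Γ)/(1 − Γ) = 50·(1.2 − j0.349)/(0.803 + j0.349)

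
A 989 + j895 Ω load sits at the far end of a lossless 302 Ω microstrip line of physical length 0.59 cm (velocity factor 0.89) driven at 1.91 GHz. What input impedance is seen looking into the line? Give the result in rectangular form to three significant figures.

λ = v/f = 0.89·c / 1.91 GHz = 0.14 m
βl = 2π·l/λ = 2π × 0.0422 = 15.2°
tan(βl) = tan(15.2°) = 0.272
Z_in = Z_0·(Z_L + jZ_0·tanβl)/(Z_0 + jZ_L·tanβl)
     = 302·(989 + j977)/(58.9 + j269)

Z_in ≈ 1280 − j831 Ω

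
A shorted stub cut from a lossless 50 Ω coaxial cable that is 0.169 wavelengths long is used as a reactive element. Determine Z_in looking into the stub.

βl = 2π × 0.169 = 60.8°
tan(βl) = 1.79
For a shorted stub, Z_in = jZ_0·tan(βl)

Z_in ≈ +j89.6 Ω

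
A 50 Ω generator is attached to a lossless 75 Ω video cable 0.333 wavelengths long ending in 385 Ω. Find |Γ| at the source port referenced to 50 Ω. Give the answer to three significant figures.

βl = 2π × 0.333 = 120°
tan(βl) = -1.74
Z_in = Z_0·(Z_L + jZ_0·tanβl)/(Z_0 + jZ_L·tanβl) = 19.2 + j40.9 Ω
Γ_s = (Z_in − Z_s)/(Z_in + Z_s) = (-30.8 + j40.9)/(69.2 + j40.9), |Γ_s| = 0.637

|Γ| ≈ 0.637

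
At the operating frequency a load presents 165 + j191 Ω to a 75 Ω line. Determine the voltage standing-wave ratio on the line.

VSWR ≈ 5.42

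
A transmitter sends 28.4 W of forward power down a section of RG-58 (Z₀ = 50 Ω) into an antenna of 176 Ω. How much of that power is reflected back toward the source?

P_reflected ≈ 8.83 W

Γ = (176 − 50)/(176 + 50) = 0.558
|Γ|² = 0.311
P_refl = |Γ|²·P_inc = 8.83 W, P_del = (1 − |Γ|²)·P_inc = 19.6 W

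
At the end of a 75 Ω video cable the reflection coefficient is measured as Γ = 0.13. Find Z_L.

Z_L = Z_0·(1 + Γ)/(1 − Γ) = 75·(1.13)/(0.87)

Z_L ≈ 97.4 Ω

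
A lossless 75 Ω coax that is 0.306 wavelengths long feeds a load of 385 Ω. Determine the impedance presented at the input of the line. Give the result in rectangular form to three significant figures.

βl = 2π × 0.306 = 110°
tan(βl) = tan(110°) = -2.72
Z_in = Z_0·(Z_L + jZ_0·tanβl)/(Z_0 + jZ_L·tanβl)
     = 75·(385 − j204)/(75 − j1050)

Z_in ≈ 16.5 + j26.4 Ω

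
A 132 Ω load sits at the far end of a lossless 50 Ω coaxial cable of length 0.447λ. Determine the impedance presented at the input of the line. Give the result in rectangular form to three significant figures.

Z_in ≈ 80.6 + j56.3 Ω

βl = 2π × 0.447 = 161°
tan(βl) = tan(161°) = -0.346
Z_in = Z_0·(Z_L + jZ_0·tanβl)/(Z_0 + jZ_L·tanβl)
     = 50·(132 − j17.3)/(50 − j45.7)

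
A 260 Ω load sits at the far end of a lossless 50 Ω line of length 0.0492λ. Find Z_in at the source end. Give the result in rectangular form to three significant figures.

Z_in ≈ 76.2 − j111 Ω

βl = 2π × 0.0492 = 17.7°
tan(βl) = tan(17.7°) = 0.319
Z_in = Z_0·(Z_L + jZ_0·tanβl)/(Z_0 + jZ_L·tanβl)
     = 50·(260 + j16)/(50 + j83)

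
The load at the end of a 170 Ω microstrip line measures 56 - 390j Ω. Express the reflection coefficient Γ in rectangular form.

Γ ≈ 0.622 − j0.653

Γ = (Z_L − Z_0)/(Z_L + Z_0) = (-114 − j390)/(226 − j390)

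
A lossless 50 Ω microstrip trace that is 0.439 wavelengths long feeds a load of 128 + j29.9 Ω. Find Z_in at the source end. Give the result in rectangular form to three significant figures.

Z_in ≈ 57.1 + j55.3 Ω

βl = 2π × 0.439 = 158°
tan(βl) = tan(158°) = -0.403
Z_in = Z_0·(Z_L + jZ_0·tanβl)/(Z_0 + jZ_L·tanβl)
     = 50·(128 + j9.74)/(62.1 − j51.6)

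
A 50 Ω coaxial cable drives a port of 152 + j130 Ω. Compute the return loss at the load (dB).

RL ≈ 3.25 dB

Γ = (102 + j130)/(202 + j130), |Γ| = 0.688
RL = −20·log₁₀|Γ| = −20·log₁₀(0.688)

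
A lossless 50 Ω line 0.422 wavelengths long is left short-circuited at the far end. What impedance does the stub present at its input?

Z_in ≈ −j26.7 Ω

βl = 2π × 0.422 = 152°
tan(βl) = -0.534
For a short-circuited stub, Z_in = jZ_0·tan(βl)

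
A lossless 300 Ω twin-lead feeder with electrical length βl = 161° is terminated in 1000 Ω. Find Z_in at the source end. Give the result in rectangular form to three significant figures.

Z_in ≈ 483 + j451 Ω

tan(βl) = tan(161°) = -0.344
Z_in = Z_0·(Z_L + jZ_0·tanβl)/(Z_0 + jZ_L·tanβl)
     = 300·(1000 − j103)/(300 − j344)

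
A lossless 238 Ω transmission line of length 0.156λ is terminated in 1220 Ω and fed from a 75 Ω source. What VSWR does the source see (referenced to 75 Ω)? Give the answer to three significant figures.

βl = 2π × 0.156 = 56.2°
tan(βl) = 1.49
Z_in = Z_0·(Z_L + jZ_0·tanβl)/(Z_0 + jZ_L·tanβl) = 66.2 − j151 Ω
Γ_s = (Z_in − Z_s)/(Z_in + Z_s) = (-8.83 − j151)/(141 − j151), |Γ_s| = 0.732
VSWR = (1 + |Γ_s|)/(1 − |Γ_s|)

VSWR ≈ 6.45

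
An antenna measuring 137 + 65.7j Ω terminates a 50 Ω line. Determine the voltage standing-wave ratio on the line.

VSWR ≈ 3.44

Γ = (Z_L − Z_0)/(Z_L + Z_0) = (87 + j65.7)/(187 + j65.7)
|Γ| = 109/198 = 0.55
VSWR = (1 + |Γ|)/(1 − |Γ|) = 1.55/0.45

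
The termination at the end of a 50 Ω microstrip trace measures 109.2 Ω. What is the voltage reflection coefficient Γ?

Γ = (Z_L − Z_0)/(Z_L + Z_0) = (109.2 − 50)/(109.2 + 50) = 59.2/159.2

Γ = 0.372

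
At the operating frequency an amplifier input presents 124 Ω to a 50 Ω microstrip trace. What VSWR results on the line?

VSWR ≈ 2.48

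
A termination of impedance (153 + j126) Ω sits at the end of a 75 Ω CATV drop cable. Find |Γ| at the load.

Γ = (Z_L − Z_0)/(Z_L + Z_0) = (78 + j126)/(228 + j126)
|Γ| = 148/260

|Γ| ≈ 0.569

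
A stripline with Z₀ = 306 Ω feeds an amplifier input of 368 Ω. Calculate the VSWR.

VSWR ≈ 1.2

For a purely resistive load, VSWR = R_L/Z_0 or Z_0/R_L (whichever > 1) = 368/306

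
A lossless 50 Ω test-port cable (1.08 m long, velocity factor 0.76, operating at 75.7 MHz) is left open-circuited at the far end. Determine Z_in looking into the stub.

Z_in ≈ +j40.6 Ω

λ = v/f = 0.76·c / 75.7 MHz = 3.01 m
βl = 2π·l/λ = 2π × 0.359 = 129°
tan(βl) = -1.23
For an open-circuited stub, Z_in = −jZ_0·cot(βl) = −jZ_0/tan(βl)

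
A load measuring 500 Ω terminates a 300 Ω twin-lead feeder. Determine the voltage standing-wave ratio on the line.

VSWR ≈ 1.67

Γ = (500 − 300)/(500 + 300) = 0.25
VSWR = (1 + 0.25)/(1 − 0.25)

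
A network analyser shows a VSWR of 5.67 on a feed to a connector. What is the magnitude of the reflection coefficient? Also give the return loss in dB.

|Γ| = (S − 1)/(S + 1) = (5.67 − 1)/(5.67 + 1) = 4.67/6.67
RL = −20·log₁₀|Γ| = −20·log₁₀(0.7)

|Γ| ≈ 0.7; return loss ≈ 3.1 dB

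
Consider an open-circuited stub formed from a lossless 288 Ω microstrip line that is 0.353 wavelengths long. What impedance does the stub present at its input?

βl = 2π × 0.353 = 127°
tan(βl) = -1.32
For an open-circuited stub, Z_in = −jZ_0·cot(βl) = −jZ_0/tan(βl)

Z_in ≈ +j218 Ω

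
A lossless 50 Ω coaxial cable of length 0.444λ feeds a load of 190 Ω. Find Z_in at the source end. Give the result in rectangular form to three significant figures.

βl = 2π × 0.444 = 160°
tan(βl) = tan(160°) = -0.367
Z_in = Z_0·(Z_L + jZ_0·tanβl)/(Z_0 + jZ_L·tanβl)
     = 50·(190 − j18.4)/(50 − j69.8)

Z_in ≈ 73.2 + j83.7 Ω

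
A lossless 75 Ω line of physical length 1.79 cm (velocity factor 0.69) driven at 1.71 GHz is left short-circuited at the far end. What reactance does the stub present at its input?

λ = v/f = 0.69·c / 1.71 GHz = 0.121 m
βl = 2π·l/λ = 2π × 0.148 = 53.2°
tan(βl) = 1.34
For a short-circuited stub, Z_in = jZ_0·tan(βl)

X_in ≈ 100 Ω (inductive)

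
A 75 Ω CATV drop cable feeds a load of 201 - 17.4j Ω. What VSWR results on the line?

Γ = (Z_L − Z_0)/(Z_L + Z_0) = (126 − j17.4)/(276 − j17.4)
|Γ| = 127/277 = 0.46
VSWR = (1 + |Γ|)/(1 − |Γ|) = 1.46/0.54

VSWR ≈ 2.7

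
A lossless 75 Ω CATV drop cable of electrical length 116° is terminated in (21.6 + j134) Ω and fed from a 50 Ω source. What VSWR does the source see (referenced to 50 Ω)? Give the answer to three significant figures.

VSWR ≈ 9.88

tan(βl) = -2.05
Z_in = Z_0·(Z_L + jZ_0·tanβl)/(Z_0 + jZ_L·tanβl) = 5.09 − j3.6 Ω
Γ_s = (Z_in − Z_s)/(Z_in + Z_s) = (-44.9 − j3.6)/(55.1 − j3.6), |Γ_s| = 0.816
VSWR = (1 + |Γ_s|)/(1 − |Γ_s|)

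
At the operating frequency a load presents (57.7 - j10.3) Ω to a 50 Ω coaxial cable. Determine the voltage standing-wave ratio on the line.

VSWR ≈ 1.27

Γ = (Z_L − Z_0)/(Z_L + Z_0) = (7.7 − j10.3)/(107.7 − j10.3)
|Γ| = 12.9/108 = 0.119
VSWR = (1 + |Γ|)/(1 − |Γ|) = 1.12/0.881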